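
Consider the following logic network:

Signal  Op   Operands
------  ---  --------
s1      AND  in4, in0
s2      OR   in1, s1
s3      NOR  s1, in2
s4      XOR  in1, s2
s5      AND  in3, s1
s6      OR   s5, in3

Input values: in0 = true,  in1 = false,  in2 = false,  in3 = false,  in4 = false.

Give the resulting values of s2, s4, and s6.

s2 = false; s4 = false; s6 = false

s1 = in4 AND in0 = false AND true = false
s2 = in1 OR s1 = false OR false = false
s4 = in1 XOR s2 = false XOR false = false
s5 = in3 AND s1 = false AND false = false
s6 = s5 OR in3 = false OR false = false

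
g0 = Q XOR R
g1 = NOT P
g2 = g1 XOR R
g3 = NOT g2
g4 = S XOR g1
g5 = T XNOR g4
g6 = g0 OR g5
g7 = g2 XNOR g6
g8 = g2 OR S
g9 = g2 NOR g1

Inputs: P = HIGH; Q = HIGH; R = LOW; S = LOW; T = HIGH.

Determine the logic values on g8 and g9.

g8 = LOW; g9 = HIGH

g1 = NOT P = NOT HIGH = LOW
g2 = g1 XOR R = LOW XOR LOW = LOW
g8 = g2 OR S = LOW OR LOW = LOW
g9 = g2 NOR g1 = LOW NOR LOW = HIGH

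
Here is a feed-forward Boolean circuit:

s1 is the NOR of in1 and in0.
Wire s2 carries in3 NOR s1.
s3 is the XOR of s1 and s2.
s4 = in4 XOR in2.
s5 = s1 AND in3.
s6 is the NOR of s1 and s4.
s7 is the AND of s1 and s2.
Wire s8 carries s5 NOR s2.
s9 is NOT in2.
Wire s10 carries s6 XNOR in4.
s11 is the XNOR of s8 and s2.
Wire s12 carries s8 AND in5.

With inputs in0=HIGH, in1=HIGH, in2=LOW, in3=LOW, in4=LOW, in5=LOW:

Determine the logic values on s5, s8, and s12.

s1 = in1 NOR in0 = HIGH NOR HIGH = LOW
s2 = in3 NOR s1 = LOW NOR LOW = HIGH
s5 = s1 AND in3 = LOW AND LOW = LOW
s8 = s5 NOR s2 = LOW NOR HIGH = LOW
s12 = s8 AND in5 = LOW AND LOW = LOW

s5 = LOW; s8 = LOW; s12 = LOW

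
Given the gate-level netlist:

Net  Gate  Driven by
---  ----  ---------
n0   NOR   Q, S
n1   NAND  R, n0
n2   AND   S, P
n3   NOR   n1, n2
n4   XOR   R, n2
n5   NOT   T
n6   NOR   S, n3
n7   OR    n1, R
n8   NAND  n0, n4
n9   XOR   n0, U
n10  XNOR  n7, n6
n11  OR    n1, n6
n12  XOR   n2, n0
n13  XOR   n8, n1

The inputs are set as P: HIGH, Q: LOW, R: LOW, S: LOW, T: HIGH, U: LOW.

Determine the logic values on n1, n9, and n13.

n1 = HIGH; n9 = HIGH; n13 = LOW

n0 = Q NOR S = LOW NOR LOW = HIGH
n1 = R NAND n0 = LOW NAND HIGH = HIGH
n2 = S AND P = LOW AND HIGH = LOW
n4 = R XOR n2 = LOW XOR LOW = LOW
n8 = n0 NAND n4 = HIGH NAND LOW = HIGH
n9 = n0 XOR U = HIGH XOR LOW = HIGH
n13 = n8 XOR n1 = HIGH XOR HIGH = LOW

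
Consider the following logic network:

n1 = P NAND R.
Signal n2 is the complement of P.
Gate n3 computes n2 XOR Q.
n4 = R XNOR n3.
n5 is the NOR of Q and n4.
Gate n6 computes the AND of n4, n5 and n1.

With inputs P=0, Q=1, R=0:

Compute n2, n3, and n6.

n2 = 1  n3 = 0  n6 = 0

n1 = P NAND R = 0 NAND 0 = 1
n2 = NOT P = NOT 0 = 1
n3 = n2 XOR Q = 1 XOR 1 = 0
n4 = R XNOR n3 = 0 XNOR 0 = 1
n5 = Q NOR n4 = 1 NOR 1 = 0
n6 = n4 AND n5 AND n1 = 1 AND 0 AND 1 = 0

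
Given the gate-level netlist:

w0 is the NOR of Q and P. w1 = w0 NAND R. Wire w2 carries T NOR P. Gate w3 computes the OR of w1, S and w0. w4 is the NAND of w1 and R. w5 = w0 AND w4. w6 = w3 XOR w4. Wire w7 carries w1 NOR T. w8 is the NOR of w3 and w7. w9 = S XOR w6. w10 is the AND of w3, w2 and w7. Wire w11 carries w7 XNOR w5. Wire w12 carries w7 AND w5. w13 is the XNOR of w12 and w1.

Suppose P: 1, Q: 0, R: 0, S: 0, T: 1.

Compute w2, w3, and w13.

w2 = 0, w3 = 1, w13 = 0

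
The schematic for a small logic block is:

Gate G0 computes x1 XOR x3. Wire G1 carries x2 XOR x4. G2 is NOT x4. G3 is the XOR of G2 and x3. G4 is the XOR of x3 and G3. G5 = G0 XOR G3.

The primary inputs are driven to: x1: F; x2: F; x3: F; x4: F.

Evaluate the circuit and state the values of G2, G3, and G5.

G2 = T, G3 = T, G5 = T

G0 = x1 XOR x3 = F XOR F = F
G2 = NOT x4 = NOT F = T
G3 = G2 XOR x3 = T XOR F = T
G5 = G0 XOR G3 = F XOR T = T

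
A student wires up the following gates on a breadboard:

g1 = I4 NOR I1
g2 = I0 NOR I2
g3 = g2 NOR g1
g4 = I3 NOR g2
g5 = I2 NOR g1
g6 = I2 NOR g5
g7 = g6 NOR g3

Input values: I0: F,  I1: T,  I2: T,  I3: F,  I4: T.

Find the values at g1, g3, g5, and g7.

g1 = F  g3 = T  g5 = F  g7 = F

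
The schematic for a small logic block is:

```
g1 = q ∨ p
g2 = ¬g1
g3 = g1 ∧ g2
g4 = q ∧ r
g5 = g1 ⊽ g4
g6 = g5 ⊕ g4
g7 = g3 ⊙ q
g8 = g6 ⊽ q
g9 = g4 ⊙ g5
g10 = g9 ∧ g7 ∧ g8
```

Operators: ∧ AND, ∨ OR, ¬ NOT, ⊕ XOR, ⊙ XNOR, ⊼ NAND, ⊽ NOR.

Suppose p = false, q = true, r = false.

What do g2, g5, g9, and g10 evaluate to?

g1 = q OR p = true OR false = true
g2 = NOT g1 = NOT true = false
g3 = g1 AND g2 = true AND false = false
g4 = q AND r = true AND false = false
g5 = g1 NOR g4 = true NOR false = false
g6 = g5 XOR g4 = false XOR false = false
g7 = g3 XNOR q = false XNOR true = false
g8 = g6 NOR q = false NOR true = false
g9 = g4 XNOR g5 = false XNOR false = true
g10 = g9 AND g7 AND g8 = true AND false AND false = false

g2 = false  g5 = false  g9 = true  g10 = false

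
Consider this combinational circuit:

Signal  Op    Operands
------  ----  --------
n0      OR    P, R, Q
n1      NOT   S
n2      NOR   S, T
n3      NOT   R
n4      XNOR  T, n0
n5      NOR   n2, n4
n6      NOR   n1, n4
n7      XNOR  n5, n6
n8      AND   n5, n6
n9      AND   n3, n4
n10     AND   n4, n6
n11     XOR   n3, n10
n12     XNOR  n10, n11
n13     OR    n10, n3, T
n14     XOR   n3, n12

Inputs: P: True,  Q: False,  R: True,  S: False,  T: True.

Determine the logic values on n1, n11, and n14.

n0 = P OR R OR Q = True OR True OR False = True
n1 = NOT S = NOT False = True
n3 = NOT R = NOT True = False
n4 = T XNOR n0 = True XNOR True = True
n6 = n1 NOR n4 = True NOR True = False
n10 = n4 AND n6 = True AND False = False
n11 = n3 XOR n10 = False XOR False = False
n12 = n10 XNOR n11 = False XNOR False = True
n14 = n3 XOR n12 = False XOR True = True

n1 = True, n11 = False, n14 = True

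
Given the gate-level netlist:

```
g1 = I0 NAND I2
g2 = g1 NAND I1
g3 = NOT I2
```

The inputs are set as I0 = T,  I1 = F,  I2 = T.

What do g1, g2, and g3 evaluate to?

g1 = F; g2 = T; g3 = F

g1 = I0 NAND I2 = T NAND T = F
g2 = g1 NAND I1 = F NAND F = T
g3 = NOT I2 = NOT T = F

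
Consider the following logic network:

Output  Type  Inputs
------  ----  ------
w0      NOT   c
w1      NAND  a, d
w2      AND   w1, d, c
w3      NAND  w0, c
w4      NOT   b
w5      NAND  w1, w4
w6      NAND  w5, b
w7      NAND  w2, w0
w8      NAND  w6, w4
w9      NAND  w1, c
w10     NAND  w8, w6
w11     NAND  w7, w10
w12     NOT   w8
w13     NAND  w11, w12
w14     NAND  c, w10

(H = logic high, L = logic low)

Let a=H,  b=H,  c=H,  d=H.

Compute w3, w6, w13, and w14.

w3 = H, w6 = L, w13 = H, w14 = L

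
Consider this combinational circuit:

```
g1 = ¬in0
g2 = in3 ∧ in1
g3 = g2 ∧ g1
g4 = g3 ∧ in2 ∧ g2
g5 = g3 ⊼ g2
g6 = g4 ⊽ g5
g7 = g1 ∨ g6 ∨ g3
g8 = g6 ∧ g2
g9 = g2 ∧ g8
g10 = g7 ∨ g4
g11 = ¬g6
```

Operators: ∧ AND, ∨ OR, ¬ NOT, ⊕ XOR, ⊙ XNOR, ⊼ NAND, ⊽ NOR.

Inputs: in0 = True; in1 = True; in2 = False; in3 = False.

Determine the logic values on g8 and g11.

g1 = NOT in0 = NOT True = False
g2 = in3 AND in1 = False AND True = False
g3 = g2 AND g1 = False AND False = False
g4 = g3 AND in2 AND g2 = False AND False AND False = False
g5 = g3 NAND g2 = False NAND False = True
g6 = g4 NOR g5 = False NOR True = False
g8 = g6 AND g2 = False AND False = False
g11 = NOT g6 = NOT False = True

g8 = False; g11 = True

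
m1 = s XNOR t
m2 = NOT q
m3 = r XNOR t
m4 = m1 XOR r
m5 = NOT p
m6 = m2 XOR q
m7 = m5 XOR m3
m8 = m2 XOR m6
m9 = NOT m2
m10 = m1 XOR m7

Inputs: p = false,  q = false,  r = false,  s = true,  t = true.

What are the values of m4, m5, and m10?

m4 = true, m5 = true, m10 = false

m1 = s XNOR t = true XNOR true = true
m3 = r XNOR t = false XNOR true = false
m4 = m1 XOR r = true XOR false = true
m5 = NOT p = NOT false = true
m7 = m5 XOR m3 = true XOR false = true
m10 = m1 XOR m7 = true XOR true = false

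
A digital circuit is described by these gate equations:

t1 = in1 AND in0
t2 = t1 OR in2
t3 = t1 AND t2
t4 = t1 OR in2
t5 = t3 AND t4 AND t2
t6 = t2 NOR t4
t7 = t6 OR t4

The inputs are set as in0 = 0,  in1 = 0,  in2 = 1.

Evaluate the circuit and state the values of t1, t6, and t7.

t1 = 0; t6 = 0; t7 = 1

t1 = in1 AND in0 = 0 AND 0 = 0
t2 = t1 OR in2 = 0 OR 1 = 1
t4 = t1 OR in2 = 0 OR 1 = 1
t6 = t2 NOR t4 = 1 NOR 1 = 0
t7 = t6 OR t4 = 0 OR 1 = 1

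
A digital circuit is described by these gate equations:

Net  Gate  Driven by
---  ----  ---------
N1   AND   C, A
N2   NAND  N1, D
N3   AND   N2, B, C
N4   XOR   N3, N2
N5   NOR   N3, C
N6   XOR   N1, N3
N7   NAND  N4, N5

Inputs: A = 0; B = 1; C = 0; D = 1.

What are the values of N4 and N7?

N1 = C AND A = 0 AND 0 = 0
N2 = N1 NAND D = 0 NAND 1 = 1
N3 = N2 AND B AND C = 1 AND 1 AND 0 = 0
N4 = N3 XOR N2 = 0 XOR 1 = 1
N5 = N3 NOR C = 0 NOR 0 = 1
N7 = N4 NAND N5 = 1 NAND 1 = 0

N4 = 1  N7 = 0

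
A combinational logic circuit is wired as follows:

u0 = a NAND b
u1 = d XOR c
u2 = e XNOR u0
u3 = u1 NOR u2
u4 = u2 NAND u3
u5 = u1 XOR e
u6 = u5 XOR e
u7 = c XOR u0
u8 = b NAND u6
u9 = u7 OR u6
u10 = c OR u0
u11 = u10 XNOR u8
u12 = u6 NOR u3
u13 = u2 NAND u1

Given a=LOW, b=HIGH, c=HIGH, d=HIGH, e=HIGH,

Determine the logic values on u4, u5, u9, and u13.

u4 = HIGH, u5 = HIGH, u9 = LOW, u13 = HIGH

u0 = a NAND b = LOW NAND HIGH = HIGH
u1 = d XOR c = HIGH XOR HIGH = LOW
u2 = e XNOR u0 = HIGH XNOR HIGH = HIGH
u3 = u1 NOR u2 = LOW NOR HIGH = LOW
u4 = u2 NAND u3 = HIGH NAND LOW = HIGH
u5 = u1 XOR e = LOW XOR HIGH = HIGH
u6 = u5 XOR e = HIGH XOR HIGH = LOW
u7 = c XOR u0 = HIGH XOR HIGH = LOW
u9 = u7 OR u6 = LOW OR LOW = LOW
u13 = u2 NAND u1 = HIGH NAND LOW = HIGH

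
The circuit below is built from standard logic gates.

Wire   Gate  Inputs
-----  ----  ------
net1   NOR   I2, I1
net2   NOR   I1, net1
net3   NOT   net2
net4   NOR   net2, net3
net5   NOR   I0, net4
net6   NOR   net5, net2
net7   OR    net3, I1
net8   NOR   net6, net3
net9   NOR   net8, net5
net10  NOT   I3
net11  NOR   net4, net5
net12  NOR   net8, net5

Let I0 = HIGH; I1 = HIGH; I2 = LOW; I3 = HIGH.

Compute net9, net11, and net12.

net9 = HIGH, net11 = HIGH, net12 = HIGH

net1 = I2 NOR I1 = LOW NOR HIGH = LOW
net2 = I1 NOR net1 = HIGH NOR LOW = LOW
net3 = NOT net2 = NOT LOW = HIGH
net4 = net2 NOR net3 = LOW NOR HIGH = LOW
net5 = I0 NOR net4 = HIGH NOR LOW = LOW
net6 = net5 NOR net2 = LOW NOR LOW = HIGH
net8 = net6 NOR net3 = HIGH NOR HIGH = LOW
net9 = net8 NOR net5 = LOW NOR LOW = HIGH
net11 = net4 NOR net5 = LOW NOR LOW = HIGH
net12 = net8 NOR net5 = LOW NOR LOW = HIGH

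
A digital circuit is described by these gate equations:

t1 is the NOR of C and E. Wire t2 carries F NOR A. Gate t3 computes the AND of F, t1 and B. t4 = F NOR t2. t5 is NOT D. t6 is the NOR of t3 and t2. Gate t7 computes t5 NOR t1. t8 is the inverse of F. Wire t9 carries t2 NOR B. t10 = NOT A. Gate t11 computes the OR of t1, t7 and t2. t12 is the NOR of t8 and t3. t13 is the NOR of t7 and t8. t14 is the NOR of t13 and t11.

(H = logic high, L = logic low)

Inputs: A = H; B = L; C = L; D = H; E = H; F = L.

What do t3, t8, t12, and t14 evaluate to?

t1 = C NOR E = L NOR H = L
t2 = F NOR A = L NOR H = L
t3 = F AND t1 AND B = L AND L AND L = L
t5 = NOT D = NOT H = L
t7 = t5 NOR t1 = L NOR L = H
t8 = NOT F = NOT L = H
t11 = t1 OR t7 OR t2 = L OR H OR L = H
t12 = t8 NOR t3 = H NOR L = L
t13 = t7 NOR t8 = H NOR H = L
t14 = t13 NOR t11 = L NOR H = L

t3 = L, t8 = H, t12 = L, t14 = L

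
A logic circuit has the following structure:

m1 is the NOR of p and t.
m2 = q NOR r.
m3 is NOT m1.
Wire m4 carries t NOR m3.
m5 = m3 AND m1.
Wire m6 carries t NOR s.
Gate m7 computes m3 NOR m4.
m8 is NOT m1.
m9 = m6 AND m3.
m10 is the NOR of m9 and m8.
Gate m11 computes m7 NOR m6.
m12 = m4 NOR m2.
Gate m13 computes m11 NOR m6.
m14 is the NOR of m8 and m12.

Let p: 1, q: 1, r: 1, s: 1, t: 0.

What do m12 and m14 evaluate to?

m1 = p NOR t = 1 NOR 0 = 0
m2 = q NOR r = 1 NOR 1 = 0
m3 = NOT m1 = NOT 0 = 1
m4 = t NOR m3 = 0 NOR 1 = 0
m8 = NOT m1 = NOT 0 = 1
m12 = m4 NOR m2 = 0 NOR 0 = 1
m14 = m8 NOR m12 = 1 NOR 1 = 0

m12 = 1  m14 = 0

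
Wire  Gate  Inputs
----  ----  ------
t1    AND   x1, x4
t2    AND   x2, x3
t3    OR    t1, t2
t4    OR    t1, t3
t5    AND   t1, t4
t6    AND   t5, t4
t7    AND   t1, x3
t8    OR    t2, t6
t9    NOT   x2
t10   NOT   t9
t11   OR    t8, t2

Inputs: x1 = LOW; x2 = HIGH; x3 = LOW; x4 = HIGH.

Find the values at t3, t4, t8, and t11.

t1 = x1 AND x4 = LOW AND HIGH = LOW
t2 = x2 AND x3 = HIGH AND LOW = LOW
t3 = t1 OR t2 = LOW OR LOW = LOW
t4 = t1 OR t3 = LOW OR LOW = LOW
t5 = t1 AND t4 = LOW AND LOW = LOW
t6 = t5 AND t4 = LOW AND LOW = LOW
t8 = t2 OR t6 = LOW OR LOW = LOW
t11 = t8 OR t2 = LOW OR LOW = LOW

t3 = LOW; t4 = LOW; t8 = LOW; t11 = LOW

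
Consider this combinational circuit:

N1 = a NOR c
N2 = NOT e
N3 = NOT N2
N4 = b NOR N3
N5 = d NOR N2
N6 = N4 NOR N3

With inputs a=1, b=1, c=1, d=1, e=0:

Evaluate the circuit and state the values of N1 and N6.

N1 = 0; N6 = 1

N1 = a NOR c = 1 NOR 1 = 0
N2 = NOT e = NOT 0 = 1
N3 = NOT N2 = NOT 1 = 0
N4 = b NOR N3 = 1 NOR 0 = 0
N6 = N4 NOR N3 = 0 NOR 0 = 1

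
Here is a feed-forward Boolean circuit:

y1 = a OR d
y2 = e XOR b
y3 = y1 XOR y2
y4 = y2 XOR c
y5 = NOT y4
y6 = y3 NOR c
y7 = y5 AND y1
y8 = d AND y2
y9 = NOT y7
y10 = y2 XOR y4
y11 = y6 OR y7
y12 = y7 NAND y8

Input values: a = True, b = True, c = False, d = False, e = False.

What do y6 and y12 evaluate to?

y1 = a OR d = True OR False = True
y2 = e XOR b = False XOR True = True
y3 = y1 XOR y2 = True XOR True = False
y4 = y2 XOR c = True XOR False = True
y5 = NOT y4 = NOT True = False
y6 = y3 NOR c = False NOR False = True
y7 = y5 AND y1 = False AND True = False
y8 = d AND y2 = False AND True = False
y12 = y7 NAND y8 = False NAND False = True

y6 = True, y12 = True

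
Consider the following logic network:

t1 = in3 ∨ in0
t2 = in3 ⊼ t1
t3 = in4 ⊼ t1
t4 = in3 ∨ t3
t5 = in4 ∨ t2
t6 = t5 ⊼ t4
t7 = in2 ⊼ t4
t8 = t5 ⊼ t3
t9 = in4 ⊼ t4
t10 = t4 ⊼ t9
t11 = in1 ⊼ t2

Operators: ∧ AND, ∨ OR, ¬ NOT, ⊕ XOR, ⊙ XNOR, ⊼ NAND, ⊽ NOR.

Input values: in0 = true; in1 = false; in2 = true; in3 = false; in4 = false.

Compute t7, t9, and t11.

t7 = false, t9 = true, t11 = true

t1 = in3 OR in0 = false OR true = true
t2 = in3 NAND t1 = false NAND true = true
t3 = in4 NAND t1 = false NAND true = true
t4 = in3 OR t3 = false OR true = true
t7 = in2 NAND t4 = true NAND true = false
t9 = in4 NAND t4 = false NAND true = true
t11 = in1 NAND t2 = false NAND true = true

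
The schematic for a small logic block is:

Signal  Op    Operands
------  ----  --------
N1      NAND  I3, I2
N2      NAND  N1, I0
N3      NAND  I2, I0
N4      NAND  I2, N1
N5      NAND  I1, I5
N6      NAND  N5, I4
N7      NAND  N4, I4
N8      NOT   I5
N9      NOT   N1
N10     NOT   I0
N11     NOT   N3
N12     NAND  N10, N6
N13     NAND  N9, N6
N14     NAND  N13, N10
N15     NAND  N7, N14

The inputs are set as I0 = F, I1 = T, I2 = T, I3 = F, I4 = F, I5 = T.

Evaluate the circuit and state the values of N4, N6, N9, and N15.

N1 = I3 NAND I2 = F NAND T = T
N4 = I2 NAND N1 = T NAND T = F
N5 = I1 NAND I5 = T NAND T = F
N6 = N5 NAND I4 = F NAND F = T
N7 = N4 NAND I4 = F NAND F = T
N9 = NOT N1 = NOT T = F
N10 = NOT I0 = NOT F = T
N13 = N9 NAND N6 = F NAND T = T
N14 = N13 NAND N10 = T NAND T = F
N15 = N7 NAND N14 = T NAND F = T

N4 = F  N6 = T  N9 = F  N15 = T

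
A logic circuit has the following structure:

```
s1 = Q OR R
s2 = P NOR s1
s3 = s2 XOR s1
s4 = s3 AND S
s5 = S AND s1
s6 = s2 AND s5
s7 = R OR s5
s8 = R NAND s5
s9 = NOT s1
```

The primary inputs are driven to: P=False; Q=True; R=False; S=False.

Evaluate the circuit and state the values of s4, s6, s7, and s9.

s1 = Q OR R = True OR False = True
s2 = P NOR s1 = False NOR True = False
s3 = s2 XOR s1 = False XOR True = True
s4 = s3 AND S = True AND False = False
s5 = S AND s1 = False AND True = False
s6 = s2 AND s5 = False AND False = False
s7 = R OR s5 = False OR False = False
s9 = NOT s1 = NOT True = False

s4 = False  s6 = False  s7 = False  s9 = False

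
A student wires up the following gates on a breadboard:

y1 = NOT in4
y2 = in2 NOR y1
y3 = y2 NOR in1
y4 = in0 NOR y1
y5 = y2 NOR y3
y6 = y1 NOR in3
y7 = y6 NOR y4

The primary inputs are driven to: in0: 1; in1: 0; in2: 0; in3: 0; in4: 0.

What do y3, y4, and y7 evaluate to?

y1 = NOT in4 = NOT 0 = 1
y2 = in2 NOR y1 = 0 NOR 1 = 0
y3 = y2 NOR in1 = 0 NOR 0 = 1
y4 = in0 NOR y1 = 1 NOR 1 = 0
y6 = y1 NOR in3 = 1 NOR 0 = 0
y7 = y6 NOR y4 = 0 NOR 0 = 1

y3 = 1; y4 = 0; y7 = 1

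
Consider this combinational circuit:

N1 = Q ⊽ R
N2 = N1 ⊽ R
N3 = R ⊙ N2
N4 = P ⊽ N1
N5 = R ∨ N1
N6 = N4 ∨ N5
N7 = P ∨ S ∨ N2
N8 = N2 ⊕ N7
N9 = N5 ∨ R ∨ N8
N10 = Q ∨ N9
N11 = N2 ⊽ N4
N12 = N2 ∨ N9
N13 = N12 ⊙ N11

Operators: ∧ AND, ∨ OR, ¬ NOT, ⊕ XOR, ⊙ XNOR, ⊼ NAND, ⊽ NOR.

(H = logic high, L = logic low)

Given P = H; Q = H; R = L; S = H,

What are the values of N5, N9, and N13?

N5 = L  N9 = L  N13 = L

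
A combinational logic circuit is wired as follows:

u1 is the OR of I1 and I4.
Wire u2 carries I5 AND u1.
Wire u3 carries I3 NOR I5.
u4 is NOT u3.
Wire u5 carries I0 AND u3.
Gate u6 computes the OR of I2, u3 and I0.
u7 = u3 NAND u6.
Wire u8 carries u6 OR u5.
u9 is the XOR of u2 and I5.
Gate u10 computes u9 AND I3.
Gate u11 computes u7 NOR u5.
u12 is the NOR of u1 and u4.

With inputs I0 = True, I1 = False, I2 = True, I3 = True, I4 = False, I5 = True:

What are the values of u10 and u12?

u10 = True  u12 = False

u1 = I1 OR I4 = False OR False = False
u2 = I5 AND u1 = True AND False = False
u3 = I3 NOR I5 = True NOR True = False
u4 = NOT u3 = NOT False = True
u9 = u2 XOR I5 = False XOR True = True
u10 = u9 AND I3 = True AND True = True
u12 = u1 NOR u4 = False NOR True = False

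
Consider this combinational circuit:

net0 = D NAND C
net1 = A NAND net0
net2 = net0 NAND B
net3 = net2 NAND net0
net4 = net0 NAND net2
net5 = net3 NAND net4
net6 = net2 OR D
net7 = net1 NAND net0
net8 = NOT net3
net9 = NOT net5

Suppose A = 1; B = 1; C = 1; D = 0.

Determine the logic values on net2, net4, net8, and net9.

net2 = 0, net4 = 1, net8 = 0, net9 = 1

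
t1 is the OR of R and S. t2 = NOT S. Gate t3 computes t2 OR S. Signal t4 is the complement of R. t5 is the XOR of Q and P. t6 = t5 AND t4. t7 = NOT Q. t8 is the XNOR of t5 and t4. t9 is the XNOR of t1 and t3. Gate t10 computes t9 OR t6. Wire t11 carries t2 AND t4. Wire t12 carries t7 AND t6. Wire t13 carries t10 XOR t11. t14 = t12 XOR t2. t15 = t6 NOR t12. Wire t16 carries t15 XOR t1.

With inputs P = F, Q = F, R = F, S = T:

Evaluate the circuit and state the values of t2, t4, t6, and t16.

t2 = F  t4 = T  t6 = F  t16 = F

t1 = R OR S = F OR T = T
t2 = NOT S = NOT T = F
t4 = NOT R = NOT F = T
t5 = Q XOR P = F XOR F = F
t6 = t5 AND t4 = F AND T = F
t7 = NOT Q = NOT F = T
t12 = t7 AND t6 = T AND F = F
t15 = t6 NOR t12 = F NOR F = T
t16 = t15 XOR t1 = T XOR T = F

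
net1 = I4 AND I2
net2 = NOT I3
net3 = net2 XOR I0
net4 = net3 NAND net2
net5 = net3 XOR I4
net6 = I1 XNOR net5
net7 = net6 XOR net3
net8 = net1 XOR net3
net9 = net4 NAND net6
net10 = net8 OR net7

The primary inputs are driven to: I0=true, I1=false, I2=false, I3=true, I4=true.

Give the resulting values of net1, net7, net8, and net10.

net1 = false, net7 = false, net8 = true, net10 = true

net1 = I4 AND I2 = true AND false = false
net2 = NOT I3 = NOT true = false
net3 = net2 XOR I0 = false XOR true = true
net5 = net3 XOR I4 = true XOR true = false
net6 = I1 XNOR net5 = false XNOR false = true
net7 = net6 XOR net3 = true XOR true = false
net8 = net1 XOR net3 = false XOR true = true
net10 = net8 OR net7 = true OR false = true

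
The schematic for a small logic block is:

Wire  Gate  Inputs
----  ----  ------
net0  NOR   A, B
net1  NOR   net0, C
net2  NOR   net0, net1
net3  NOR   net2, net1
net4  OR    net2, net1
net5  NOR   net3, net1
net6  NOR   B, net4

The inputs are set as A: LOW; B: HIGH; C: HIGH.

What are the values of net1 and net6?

net1 = LOW; net6 = LOW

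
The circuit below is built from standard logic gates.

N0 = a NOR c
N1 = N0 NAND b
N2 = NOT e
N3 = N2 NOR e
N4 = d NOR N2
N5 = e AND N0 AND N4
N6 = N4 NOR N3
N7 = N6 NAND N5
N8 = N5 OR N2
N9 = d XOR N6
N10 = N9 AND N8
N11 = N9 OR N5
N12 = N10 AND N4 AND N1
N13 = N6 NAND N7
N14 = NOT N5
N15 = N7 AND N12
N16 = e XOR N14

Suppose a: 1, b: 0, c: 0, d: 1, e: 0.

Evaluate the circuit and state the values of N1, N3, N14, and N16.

N1 = 1; N3 = 0; N14 = 1; N16 = 1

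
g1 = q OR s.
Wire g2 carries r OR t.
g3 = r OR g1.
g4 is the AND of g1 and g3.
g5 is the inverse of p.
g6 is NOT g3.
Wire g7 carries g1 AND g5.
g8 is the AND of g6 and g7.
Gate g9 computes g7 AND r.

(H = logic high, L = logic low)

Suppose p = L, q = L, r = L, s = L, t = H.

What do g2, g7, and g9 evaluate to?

g2 = H  g7 = L  g9 = L

g1 = q OR s = L OR L = L
g2 = r OR t = L OR H = H
g5 = NOT p = NOT L = H
g7 = g1 AND g5 = L AND H = L
g9 = g7 AND r = L AND L = L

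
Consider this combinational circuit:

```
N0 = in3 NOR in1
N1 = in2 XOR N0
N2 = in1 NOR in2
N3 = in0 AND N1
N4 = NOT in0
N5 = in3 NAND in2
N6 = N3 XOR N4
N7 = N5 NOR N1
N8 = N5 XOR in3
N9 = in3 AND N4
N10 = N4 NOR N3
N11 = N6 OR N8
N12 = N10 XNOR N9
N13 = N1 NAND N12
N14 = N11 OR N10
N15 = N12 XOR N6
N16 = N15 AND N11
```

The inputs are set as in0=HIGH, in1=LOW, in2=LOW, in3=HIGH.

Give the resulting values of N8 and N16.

N0 = in3 NOR in1 = HIGH NOR LOW = LOW
N1 = in2 XOR N0 = LOW XOR LOW = LOW
N3 = in0 AND N1 = HIGH AND LOW = LOW
N4 = NOT in0 = NOT HIGH = LOW
N5 = in3 NAND in2 = HIGH NAND LOW = HIGH
N6 = N3 XOR N4 = LOW XOR LOW = LOW
N8 = N5 XOR in3 = HIGH XOR HIGH = LOW
N9 = in3 AND N4 = HIGH AND LOW = LOW
N10 = N4 NOR N3 = LOW NOR LOW = HIGH
N11 = N6 OR N8 = LOW OR LOW = LOW
N12 = N10 XNOR N9 = HIGH XNOR LOW = LOW
N15 = N12 XOR N6 = LOW XOR LOW = LOW
N16 = N15 AND N11 = LOW AND LOW = LOW

N8 = LOW  N16 = LOW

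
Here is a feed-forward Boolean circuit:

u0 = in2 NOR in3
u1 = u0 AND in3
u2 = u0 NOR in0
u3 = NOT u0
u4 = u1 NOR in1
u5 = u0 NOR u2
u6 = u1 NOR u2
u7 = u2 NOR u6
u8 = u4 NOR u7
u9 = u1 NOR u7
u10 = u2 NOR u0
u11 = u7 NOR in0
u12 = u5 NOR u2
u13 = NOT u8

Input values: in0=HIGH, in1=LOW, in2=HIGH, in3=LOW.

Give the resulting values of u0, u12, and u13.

u0 = LOW  u12 = LOW  u13 = HIGH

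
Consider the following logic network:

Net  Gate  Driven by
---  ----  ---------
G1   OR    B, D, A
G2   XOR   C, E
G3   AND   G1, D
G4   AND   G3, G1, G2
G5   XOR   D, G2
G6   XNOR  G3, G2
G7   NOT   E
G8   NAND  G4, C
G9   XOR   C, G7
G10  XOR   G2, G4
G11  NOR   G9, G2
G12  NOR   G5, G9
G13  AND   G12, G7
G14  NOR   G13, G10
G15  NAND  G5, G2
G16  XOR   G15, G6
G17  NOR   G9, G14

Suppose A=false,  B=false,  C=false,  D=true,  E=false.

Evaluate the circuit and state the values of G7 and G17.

G7 = true, G17 = false

G1 = B OR D OR A = false OR true OR false = true
G2 = C XOR E = false XOR false = false
G3 = G1 AND D = true AND true = true
G4 = G3 AND G1 AND G2 = true AND true AND false = false
G5 = D XOR G2 = true XOR false = true
G7 = NOT E = NOT false = true
G9 = C XOR G7 = false XOR true = true
G10 = G2 XOR G4 = false XOR false = false
G12 = G5 NOR G9 = true NOR true = false
G13 = G12 AND G7 = false AND true = false
G14 = G13 NOR G10 = false NOR false = true
G17 = G9 NOR G14 = true NOR true = false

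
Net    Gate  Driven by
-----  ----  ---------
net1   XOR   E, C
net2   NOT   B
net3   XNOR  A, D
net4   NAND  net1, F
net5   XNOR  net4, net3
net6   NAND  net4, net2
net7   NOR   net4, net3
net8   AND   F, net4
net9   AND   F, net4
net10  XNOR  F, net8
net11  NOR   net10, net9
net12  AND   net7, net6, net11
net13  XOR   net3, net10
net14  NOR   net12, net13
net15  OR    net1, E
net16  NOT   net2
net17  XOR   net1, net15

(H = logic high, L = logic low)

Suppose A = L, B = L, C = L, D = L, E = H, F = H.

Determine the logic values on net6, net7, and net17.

net1 = E XOR C = H XOR L = H
net2 = NOT B = NOT L = H
net3 = A XNOR D = L XNOR L = H
net4 = net1 NAND F = H NAND H = L
net6 = net4 NAND net2 = L NAND H = H
net7 = net4 NOR net3 = L NOR H = L
net15 = net1 OR E = H OR H = H
net17 = net1 XOR net15 = H XOR H = L

net6 = H, net7 = L, net17 = L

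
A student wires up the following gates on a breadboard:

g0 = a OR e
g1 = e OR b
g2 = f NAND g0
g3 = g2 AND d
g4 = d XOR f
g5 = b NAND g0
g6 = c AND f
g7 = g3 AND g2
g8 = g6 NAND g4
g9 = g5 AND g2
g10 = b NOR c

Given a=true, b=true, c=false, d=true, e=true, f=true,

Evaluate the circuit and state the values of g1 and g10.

g1 = e OR b = true OR true = true
g10 = b NOR c = true NOR false = false

g1 = true; g10 = false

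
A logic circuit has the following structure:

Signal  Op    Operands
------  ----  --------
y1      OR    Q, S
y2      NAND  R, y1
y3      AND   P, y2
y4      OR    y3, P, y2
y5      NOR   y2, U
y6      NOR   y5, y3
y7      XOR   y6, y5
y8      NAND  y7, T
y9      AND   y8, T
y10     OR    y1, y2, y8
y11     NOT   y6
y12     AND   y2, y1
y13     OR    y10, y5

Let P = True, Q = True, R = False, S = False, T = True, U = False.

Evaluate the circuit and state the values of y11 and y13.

y1 = Q OR S = True OR False = True
y2 = R NAND y1 = False NAND True = True
y3 = P AND y2 = True AND True = True
y5 = y2 NOR U = True NOR False = False
y6 = y5 NOR y3 = False NOR True = False
y7 = y6 XOR y5 = False XOR False = False
y8 = y7 NAND T = False NAND True = True
y10 = y1 OR y2 OR y8 = True OR True OR True = True
y11 = NOT y6 = NOT False = True
y13 = y10 OR y5 = True OR False = True

y11 = True, y13 = True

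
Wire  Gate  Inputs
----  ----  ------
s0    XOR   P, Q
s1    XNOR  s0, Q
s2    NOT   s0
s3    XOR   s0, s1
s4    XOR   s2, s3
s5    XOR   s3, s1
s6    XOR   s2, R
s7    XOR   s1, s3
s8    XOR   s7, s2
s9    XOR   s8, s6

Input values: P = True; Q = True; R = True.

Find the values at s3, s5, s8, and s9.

s3 = False; s5 = False; s8 = True; s9 = True

s0 = P XOR Q = True XOR True = False
s1 = s0 XNOR Q = False XNOR True = False
s2 = NOT s0 = NOT False = True
s3 = s0 XOR s1 = False XOR False = False
s5 = s3 XOR s1 = False XOR False = False
s6 = s2 XOR R = True XOR True = False
s7 = s1 XOR s3 = False XOR False = False
s8 = s7 XOR s2 = False XOR True = True
s9 = s8 XOR s6 = True XOR False = True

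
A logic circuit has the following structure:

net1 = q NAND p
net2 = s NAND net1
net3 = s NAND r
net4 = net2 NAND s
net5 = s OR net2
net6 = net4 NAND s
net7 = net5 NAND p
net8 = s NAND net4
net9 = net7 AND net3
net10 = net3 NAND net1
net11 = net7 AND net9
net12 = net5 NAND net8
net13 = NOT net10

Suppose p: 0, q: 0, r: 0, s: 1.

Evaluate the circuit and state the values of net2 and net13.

net1 = q NAND p = 0 NAND 0 = 1
net2 = s NAND net1 = 1 NAND 1 = 0
net3 = s NAND r = 1 NAND 0 = 1
net10 = net3 NAND net1 = 1 NAND 1 = 0
net13 = NOT net10 = NOT 0 = 1

net2 = 0, net13 = 1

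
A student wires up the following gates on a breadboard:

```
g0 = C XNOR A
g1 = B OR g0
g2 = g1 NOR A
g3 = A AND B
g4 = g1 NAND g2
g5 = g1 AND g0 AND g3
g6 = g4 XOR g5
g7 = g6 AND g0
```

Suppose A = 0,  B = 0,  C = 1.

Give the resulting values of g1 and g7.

g1 = 0; g7 = 0

g0 = C XNOR A = 1 XNOR 0 = 0
g1 = B OR g0 = 0 OR 0 = 0
g2 = g1 NOR A = 0 NOR 0 = 1
g3 = A AND B = 0 AND 0 = 0
g4 = g1 NAND g2 = 0 NAND 1 = 1
g5 = g1 AND g0 AND g3 = 0 AND 0 AND 0 = 0
g6 = g4 XOR g5 = 1 XOR 0 = 1
g7 = g6 AND g0 = 1 AND 0 = 0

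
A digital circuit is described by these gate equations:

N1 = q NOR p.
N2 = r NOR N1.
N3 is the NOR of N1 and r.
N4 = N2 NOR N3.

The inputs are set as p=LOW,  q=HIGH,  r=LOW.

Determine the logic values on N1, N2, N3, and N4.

N1 = q NOR p = HIGH NOR LOW = LOW
N2 = r NOR N1 = LOW NOR LOW = HIGH
N3 = N1 NOR r = LOW NOR LOW = HIGH
N4 = N2 NOR N3 = HIGH NOR HIGH = LOW

N1 = LOW; N2 = HIGH; N3 = HIGH; N4 = LOW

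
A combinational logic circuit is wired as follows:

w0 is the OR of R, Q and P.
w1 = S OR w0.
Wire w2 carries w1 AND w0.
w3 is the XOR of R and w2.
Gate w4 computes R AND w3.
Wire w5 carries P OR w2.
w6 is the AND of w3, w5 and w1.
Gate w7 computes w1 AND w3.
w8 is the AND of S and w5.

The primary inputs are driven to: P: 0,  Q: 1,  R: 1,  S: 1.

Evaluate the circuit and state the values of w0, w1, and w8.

w0 = R OR Q OR P = 1 OR 1 OR 0 = 1
w1 = S OR w0 = 1 OR 1 = 1
w2 = w1 AND w0 = 1 AND 1 = 1
w5 = P OR w2 = 0 OR 1 = 1
w8 = S AND w5 = 1 AND 1 = 1

w0 = 1, w1 = 1, w8 = 1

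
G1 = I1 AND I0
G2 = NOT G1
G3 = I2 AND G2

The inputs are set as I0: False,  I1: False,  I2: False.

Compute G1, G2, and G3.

G1 = False, G2 = True, G3 = False

G1 = I1 AND I0 = False AND False = False
G2 = NOT G1 = NOT False = True
G3 = I2 AND G2 = False AND True = False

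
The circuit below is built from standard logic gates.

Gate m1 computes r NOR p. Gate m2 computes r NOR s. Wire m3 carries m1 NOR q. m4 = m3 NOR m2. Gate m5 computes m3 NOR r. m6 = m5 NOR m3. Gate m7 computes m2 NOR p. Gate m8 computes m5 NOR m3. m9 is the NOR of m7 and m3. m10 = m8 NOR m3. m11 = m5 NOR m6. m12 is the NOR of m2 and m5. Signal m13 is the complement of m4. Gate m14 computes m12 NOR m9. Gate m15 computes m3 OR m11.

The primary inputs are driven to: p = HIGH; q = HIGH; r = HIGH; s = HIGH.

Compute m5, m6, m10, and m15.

m1 = r NOR p = HIGH NOR HIGH = LOW
m3 = m1 NOR q = LOW NOR HIGH = LOW
m5 = m3 NOR r = LOW NOR HIGH = LOW
m6 = m5 NOR m3 = LOW NOR LOW = HIGH
m8 = m5 NOR m3 = LOW NOR LOW = HIGH
m10 = m8 NOR m3 = HIGH NOR LOW = LOW
m11 = m5 NOR m6 = LOW NOR HIGH = LOW
m15 = m3 OR m11 = LOW OR LOW = LOW

m5 = LOW; m6 = HIGH; m10 = LOW; m15 = LOW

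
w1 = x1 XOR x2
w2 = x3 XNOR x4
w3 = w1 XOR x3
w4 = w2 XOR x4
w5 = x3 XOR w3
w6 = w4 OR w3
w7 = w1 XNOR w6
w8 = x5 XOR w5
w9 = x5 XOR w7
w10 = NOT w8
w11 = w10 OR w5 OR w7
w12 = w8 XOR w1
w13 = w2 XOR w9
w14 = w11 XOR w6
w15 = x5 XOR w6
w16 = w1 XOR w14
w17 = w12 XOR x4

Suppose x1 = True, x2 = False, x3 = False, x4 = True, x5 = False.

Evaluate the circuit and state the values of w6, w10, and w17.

w1 = x1 XOR x2 = True XOR False = True
w2 = x3 XNOR x4 = False XNOR True = False
w3 = w1 XOR x3 = True XOR False = True
w4 = w2 XOR x4 = False XOR True = True
w5 = x3 XOR w3 = False XOR True = True
w6 = w4 OR w3 = True OR True = True
w8 = x5 XOR w5 = False XOR True = True
w10 = NOT w8 = NOT True = False
w12 = w8 XOR w1 = True XOR True = False
w17 = w12 XOR x4 = False XOR True = True

w6 = True; w10 = False; w17 = True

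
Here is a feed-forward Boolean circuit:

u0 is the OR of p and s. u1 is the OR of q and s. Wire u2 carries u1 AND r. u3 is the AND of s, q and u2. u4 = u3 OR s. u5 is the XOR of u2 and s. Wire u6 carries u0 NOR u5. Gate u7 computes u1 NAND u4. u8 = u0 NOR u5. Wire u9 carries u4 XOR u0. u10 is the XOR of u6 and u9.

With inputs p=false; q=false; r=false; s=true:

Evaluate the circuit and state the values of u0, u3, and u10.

u0 = true, u3 = false, u10 = false

u0 = p OR s = false OR true = true
u1 = q OR s = false OR true = true
u2 = u1 AND r = true AND false = false
u3 = s AND q AND u2 = true AND false AND false = false
u4 = u3 OR s = false OR true = true
u5 = u2 XOR s = false XOR true = true
u6 = u0 NOR u5 = true NOR true = false
u9 = u4 XOR u0 = true XOR true = false
u10 = u6 XOR u9 = false XOR false = false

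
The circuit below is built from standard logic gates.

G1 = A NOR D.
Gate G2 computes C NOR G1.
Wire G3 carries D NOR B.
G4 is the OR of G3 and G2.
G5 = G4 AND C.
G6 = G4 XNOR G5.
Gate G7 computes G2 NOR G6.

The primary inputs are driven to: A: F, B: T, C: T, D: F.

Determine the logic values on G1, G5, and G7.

G1 = A NOR D = F NOR F = T
G2 = C NOR G1 = T NOR T = F
G3 = D NOR B = F NOR T = F
G4 = G3 OR G2 = F OR F = F
G5 = G4 AND C = F AND T = F
G6 = G4 XNOR G5 = F XNOR F = T
G7 = G2 NOR G6 = F NOR T = F

G1 = T  G5 = F  G7 = F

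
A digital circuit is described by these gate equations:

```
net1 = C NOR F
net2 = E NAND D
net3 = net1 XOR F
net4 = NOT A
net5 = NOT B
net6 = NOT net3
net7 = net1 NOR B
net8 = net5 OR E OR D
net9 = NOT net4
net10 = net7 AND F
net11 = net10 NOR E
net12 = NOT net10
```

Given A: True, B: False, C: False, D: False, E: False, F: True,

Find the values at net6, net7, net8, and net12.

net1 = C NOR F = False NOR True = False
net3 = net1 XOR F = False XOR True = True
net5 = NOT B = NOT False = True
net6 = NOT net3 = NOT True = False
net7 = net1 NOR B = False NOR False = True
net8 = net5 OR E OR D = True OR False OR False = True
net10 = net7 AND F = True AND True = True
net12 = NOT net10 = NOT True = False

net6 = False; net7 = True; net8 = True; net12 = False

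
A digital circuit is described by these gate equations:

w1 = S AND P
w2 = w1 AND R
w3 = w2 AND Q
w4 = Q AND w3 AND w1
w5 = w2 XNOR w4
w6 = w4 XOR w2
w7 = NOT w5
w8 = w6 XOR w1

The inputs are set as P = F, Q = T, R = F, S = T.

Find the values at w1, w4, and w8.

w1 = F, w4 = F, w8 = F

w1 = S AND P = T AND F = F
w2 = w1 AND R = F AND F = F
w3 = w2 AND Q = F AND T = F
w4 = Q AND w3 AND w1 = T AND F AND F = F
w6 = w4 XOR w2 = F XOR F = F
w8 = w6 XOR w1 = F XOR F = F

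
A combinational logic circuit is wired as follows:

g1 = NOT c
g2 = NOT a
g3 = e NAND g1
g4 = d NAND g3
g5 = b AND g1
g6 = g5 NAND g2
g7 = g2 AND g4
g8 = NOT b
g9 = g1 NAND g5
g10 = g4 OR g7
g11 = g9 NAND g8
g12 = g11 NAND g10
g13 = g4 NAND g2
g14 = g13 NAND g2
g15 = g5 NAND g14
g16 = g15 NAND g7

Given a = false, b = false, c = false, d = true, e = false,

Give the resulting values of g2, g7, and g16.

g2 = true, g7 = false, g16 = true

g1 = NOT c = NOT false = true
g2 = NOT a = NOT false = true
g3 = e NAND g1 = false NAND true = true
g4 = d NAND g3 = true NAND true = false
g5 = b AND g1 = false AND true = false
g7 = g2 AND g4 = true AND false = false
g13 = g4 NAND g2 = false NAND true = true
g14 = g13 NAND g2 = true NAND true = false
g15 = g5 NAND g14 = false NAND false = true
g16 = g15 NAND g7 = true NAND false = true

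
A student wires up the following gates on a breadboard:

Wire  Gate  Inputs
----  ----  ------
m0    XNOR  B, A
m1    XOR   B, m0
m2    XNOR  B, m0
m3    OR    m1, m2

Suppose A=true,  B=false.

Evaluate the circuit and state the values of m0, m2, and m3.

m0 = false  m2 = true  m3 = true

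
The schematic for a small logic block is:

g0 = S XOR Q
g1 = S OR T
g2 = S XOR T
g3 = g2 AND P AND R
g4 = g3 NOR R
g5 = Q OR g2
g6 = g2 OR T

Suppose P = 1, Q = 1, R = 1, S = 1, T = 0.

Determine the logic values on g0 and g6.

g0 = S XOR Q = 1 XOR 1 = 0
g2 = S XOR T = 1 XOR 0 = 1
g6 = g2 OR T = 1 OR 0 = 1

g0 = 0, g6 = 1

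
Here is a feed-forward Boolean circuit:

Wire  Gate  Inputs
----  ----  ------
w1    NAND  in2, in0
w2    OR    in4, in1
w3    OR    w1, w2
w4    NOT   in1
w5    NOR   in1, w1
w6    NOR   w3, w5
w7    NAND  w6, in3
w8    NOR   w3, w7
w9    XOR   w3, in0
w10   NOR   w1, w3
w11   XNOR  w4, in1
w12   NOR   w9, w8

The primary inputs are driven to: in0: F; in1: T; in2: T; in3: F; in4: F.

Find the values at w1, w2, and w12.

w1 = T, w2 = T, w12 = F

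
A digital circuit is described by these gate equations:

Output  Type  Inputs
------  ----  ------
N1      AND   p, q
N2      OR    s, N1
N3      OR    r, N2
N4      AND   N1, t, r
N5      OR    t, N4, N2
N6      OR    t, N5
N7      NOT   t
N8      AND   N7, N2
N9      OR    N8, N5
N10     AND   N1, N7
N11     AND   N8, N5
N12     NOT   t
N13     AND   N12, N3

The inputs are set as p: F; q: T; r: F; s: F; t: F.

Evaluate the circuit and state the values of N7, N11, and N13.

N7 = T  N11 = F  N13 = F

N1 = p AND q = F AND T = F
N2 = s OR N1 = F OR F = F
N3 = r OR N2 = F OR F = F
N4 = N1 AND t AND r = F AND F AND F = F
N5 = t OR N4 OR N2 = F OR F OR F = F
N7 = NOT t = NOT F = T
N8 = N7 AND N2 = T AND F = F
N11 = N8 AND N5 = F AND F = F
N12 = NOT t = NOT F = T
N13 = N12 AND N3 = T AND F = F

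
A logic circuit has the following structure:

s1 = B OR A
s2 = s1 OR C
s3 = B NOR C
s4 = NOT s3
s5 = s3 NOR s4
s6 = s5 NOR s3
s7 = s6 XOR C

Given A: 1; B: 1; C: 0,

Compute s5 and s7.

s3 = B NOR C = 1 NOR 0 = 0
s4 = NOT s3 = NOT 0 = 1
s5 = s3 NOR s4 = 0 NOR 1 = 0
s6 = s5 NOR s3 = 0 NOR 0 = 1
s7 = s6 XOR C = 1 XOR 0 = 1

s5 = 0; s7 = 1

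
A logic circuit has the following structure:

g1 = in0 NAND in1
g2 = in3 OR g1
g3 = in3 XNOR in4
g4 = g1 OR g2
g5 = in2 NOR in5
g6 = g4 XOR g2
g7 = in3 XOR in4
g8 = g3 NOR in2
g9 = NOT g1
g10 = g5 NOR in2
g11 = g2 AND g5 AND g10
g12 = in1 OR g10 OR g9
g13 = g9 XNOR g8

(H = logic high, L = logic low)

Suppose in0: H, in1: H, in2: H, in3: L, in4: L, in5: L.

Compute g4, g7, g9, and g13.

g4 = L  g7 = L  g9 = H  g13 = L

g1 = in0 NAND in1 = H NAND H = L
g2 = in3 OR g1 = L OR L = L
g3 = in3 XNOR in4 = L XNOR L = H
g4 = g1 OR g2 = L OR L = L
g7 = in3 XOR in4 = L XOR L = L
g8 = g3 NOR in2 = H NOR H = L
g9 = NOT g1 = NOT L = H
g13 = g9 XNOR g8 = H XNOR L = L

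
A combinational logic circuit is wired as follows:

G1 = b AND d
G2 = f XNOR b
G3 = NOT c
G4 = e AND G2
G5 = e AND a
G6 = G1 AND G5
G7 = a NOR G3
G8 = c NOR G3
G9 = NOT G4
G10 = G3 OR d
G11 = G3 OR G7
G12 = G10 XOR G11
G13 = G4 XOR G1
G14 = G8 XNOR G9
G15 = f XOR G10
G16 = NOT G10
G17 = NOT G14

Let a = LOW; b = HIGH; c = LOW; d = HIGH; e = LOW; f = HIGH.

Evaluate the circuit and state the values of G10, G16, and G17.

G10 = HIGH; G16 = LOW; G17 = HIGH

G2 = f XNOR b = HIGH XNOR HIGH = HIGH
G3 = NOT c = NOT LOW = HIGH
G4 = e AND G2 = LOW AND HIGH = LOW
G8 = c NOR G3 = LOW NOR HIGH = LOW
G9 = NOT G4 = NOT LOW = HIGH
G10 = G3 OR d = HIGH OR HIGH = HIGH
G14 = G8 XNOR G9 = LOW XNOR HIGH = LOW
G16 = NOT G10 = NOT HIGH = LOW
G17 = NOT G14 = NOT LOW = HIGH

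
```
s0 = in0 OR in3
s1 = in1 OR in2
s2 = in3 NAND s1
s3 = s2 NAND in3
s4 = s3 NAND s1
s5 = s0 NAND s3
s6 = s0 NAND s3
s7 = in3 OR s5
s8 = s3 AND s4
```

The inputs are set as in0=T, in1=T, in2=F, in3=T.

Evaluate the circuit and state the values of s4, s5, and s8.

s0 = in0 OR in3 = T OR T = T
s1 = in1 OR in2 = T OR F = T
s2 = in3 NAND s1 = T NAND T = F
s3 = s2 NAND in3 = F NAND T = T
s4 = s3 NAND s1 = T NAND T = F
s5 = s0 NAND s3 = T NAND T = F
s8 = s3 AND s4 = T AND F = F

s4 = F  s5 = F  s8 = F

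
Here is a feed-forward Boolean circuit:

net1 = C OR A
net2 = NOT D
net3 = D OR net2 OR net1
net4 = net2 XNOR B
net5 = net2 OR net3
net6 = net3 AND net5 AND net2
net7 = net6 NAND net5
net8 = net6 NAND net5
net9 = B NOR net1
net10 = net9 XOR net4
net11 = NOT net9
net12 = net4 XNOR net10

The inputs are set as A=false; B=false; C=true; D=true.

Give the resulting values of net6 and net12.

net6 = false  net12 = true

net1 = C OR A = true OR false = true
net2 = NOT D = NOT true = false
net3 = D OR net2 OR net1 = true OR false OR true = true
net4 = net2 XNOR B = false XNOR false = true
net5 = net2 OR net3 = false OR true = true
net6 = net3 AND net5 AND net2 = true AND true AND false = false
net9 = B NOR net1 = false NOR true = false
net10 = net9 XOR net4 = false XOR true = true
net12 = net4 XNOR net10 = true XNOR true = true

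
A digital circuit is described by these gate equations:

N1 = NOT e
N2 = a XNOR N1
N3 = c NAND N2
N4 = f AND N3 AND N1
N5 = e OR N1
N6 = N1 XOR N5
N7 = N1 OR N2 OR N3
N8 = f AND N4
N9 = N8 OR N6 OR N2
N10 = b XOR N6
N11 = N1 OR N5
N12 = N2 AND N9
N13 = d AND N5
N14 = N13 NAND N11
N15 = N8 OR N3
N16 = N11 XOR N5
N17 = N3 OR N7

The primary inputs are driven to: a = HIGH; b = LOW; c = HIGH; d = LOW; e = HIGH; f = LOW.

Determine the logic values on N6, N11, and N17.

N6 = HIGH, N11 = HIGH, N17 = HIGH

N1 = NOT e = NOT HIGH = LOW
N2 = a XNOR N1 = HIGH XNOR LOW = LOW
N3 = c NAND N2 = HIGH NAND LOW = HIGH
N5 = e OR N1 = HIGH OR LOW = HIGH
N6 = N1 XOR N5 = LOW XOR HIGH = HIGH
N7 = N1 OR N2 OR N3 = LOW OR LOW OR HIGH = HIGH
N11 = N1 OR N5 = LOW OR HIGH = HIGH
N17 = N3 OR N7 = HIGH OR HIGH = HIGH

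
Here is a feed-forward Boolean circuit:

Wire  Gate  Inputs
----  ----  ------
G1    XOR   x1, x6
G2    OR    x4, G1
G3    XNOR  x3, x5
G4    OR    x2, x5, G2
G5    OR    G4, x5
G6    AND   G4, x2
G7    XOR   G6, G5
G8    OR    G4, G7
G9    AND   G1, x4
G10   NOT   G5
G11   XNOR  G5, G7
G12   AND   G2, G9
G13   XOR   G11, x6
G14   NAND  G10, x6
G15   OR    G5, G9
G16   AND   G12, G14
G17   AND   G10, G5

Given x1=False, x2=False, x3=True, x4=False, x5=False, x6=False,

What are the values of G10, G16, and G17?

G10 = True  G16 = False  G17 = False

G1 = x1 XOR x6 = False XOR False = False
G2 = x4 OR G1 = False OR False = False
G4 = x2 OR x5 OR G2 = False OR False OR False = False
G5 = G4 OR x5 = False OR False = False
G9 = G1 AND x4 = False AND False = False
G10 = NOT G5 = NOT False = True
G12 = G2 AND G9 = False AND False = False
G14 = G10 NAND x6 = True NAND False = True
G16 = G12 AND G14 = False AND True = False
G17 = G10 AND G5 = True AND False = False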